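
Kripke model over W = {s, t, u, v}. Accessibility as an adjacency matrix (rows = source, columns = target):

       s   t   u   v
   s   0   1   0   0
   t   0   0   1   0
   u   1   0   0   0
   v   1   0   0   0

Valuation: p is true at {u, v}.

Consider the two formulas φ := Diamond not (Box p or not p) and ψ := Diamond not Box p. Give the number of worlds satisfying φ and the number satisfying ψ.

For Diamond not (Box p or not p):
s: successors {t}; not (Box p or not p) there: t:F. ✗
t: successors {u}; not (Box p or not p) there: u:T. ✓
u: successors {s}; not (Box p or not p) there: s:F. ✗
v: successors {s}; not (Box p or not p) there: s:F. ✗
— 1 world.
For Diamond not Box p:
s: successors {t}; not Box p there: t:F. ✗
t: successors {u}; not Box p there: u:T. ✓
u: successors {s}; not Box p there: s:T. ✓
v: successors {s}; not Box p there: s:T. ✓
— 3 worlds.

1 and 3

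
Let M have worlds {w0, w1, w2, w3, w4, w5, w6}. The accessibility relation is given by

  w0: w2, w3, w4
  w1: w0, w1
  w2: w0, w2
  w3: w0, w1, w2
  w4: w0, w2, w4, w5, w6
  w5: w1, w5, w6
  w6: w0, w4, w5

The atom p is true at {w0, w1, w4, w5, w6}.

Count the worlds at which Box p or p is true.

w0: Box p is F, p is T. ✓
w1: Box p is T, p is T. ✓
w2: Box p is F, p is F. ✗
w3: Box p is F, p is F. ✗
w4: Box p is F, p is T. ✓
w5: Box p is T, p is T. ✓
w6: Box p is T, p is T. ✓
Satisfying worlds: {w0, w1, w4, w5, w6}.

5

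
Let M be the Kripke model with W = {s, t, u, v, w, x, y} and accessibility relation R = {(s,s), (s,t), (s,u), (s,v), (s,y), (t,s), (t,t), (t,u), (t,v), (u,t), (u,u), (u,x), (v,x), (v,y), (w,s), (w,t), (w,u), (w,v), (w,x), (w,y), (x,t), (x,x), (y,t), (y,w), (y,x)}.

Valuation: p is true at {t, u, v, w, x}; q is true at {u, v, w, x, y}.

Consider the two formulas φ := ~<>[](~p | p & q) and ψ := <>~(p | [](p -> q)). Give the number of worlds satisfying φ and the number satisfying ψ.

4 and 4

For ~<>[](~p | p & q):
s: <>[](~p | p & q) is T. ✗
t: <>[](~p | p & q) is T. ✗
u: <>[](~p | p & q) is F. ✓
v: <>[](~p | p & q) is F. ✓
w: <>[](~p | p & q) is T. ✗
x: <>[](~p | p & q) is F. ✓
y: <>[](~p | p & q) is F. ✓
— 4 worlds.
For <>~(p | [](p -> q)):
s: successors {s, t, u, v, y}; ~(p | [](p -> q)) there: s:T, t:F, u:F, v:F, y:T. ✓
t: successors {s, t, u, v}; ~(p | [](p -> q)) there: s:T, t:F, u:F, v:F. ✓
u: successors {t, u, x}; ~(p | [](p -> q)) there: t:F, u:F, x:F. ✗
v: successors {x, y}; ~(p | [](p -> q)) there: x:F, y:T. ✓
w: successors {s, t, u, v, x, y}; ~(p | [](p -> q)) there: s:T, t:F, u:F, v:F, x:F, y:T. ✓
x: successors {t, x}; ~(p | [](p -> q)) there: t:F, x:F. ✗
y: successors {t, w, x}; ~(p | [](p -> q)) there: t:F, w:F, x:F. ✗
— 4 worlds.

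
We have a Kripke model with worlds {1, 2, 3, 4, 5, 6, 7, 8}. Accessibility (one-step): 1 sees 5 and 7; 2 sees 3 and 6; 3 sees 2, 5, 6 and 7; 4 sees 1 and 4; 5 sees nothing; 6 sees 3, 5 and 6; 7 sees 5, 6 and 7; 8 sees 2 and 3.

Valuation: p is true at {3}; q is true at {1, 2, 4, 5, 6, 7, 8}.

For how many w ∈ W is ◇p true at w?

1: successors {5, 7}; p there: 5:F, 7:F. ✗
2: successors {3, 6}; p there: 3:T, 6:F. ✓
3: successors {2, 5, 6, 7}; p there: 2:F, 5:F, 6:F, 7:F. ✗
4: successors {1, 4}; p there: 1:F, 4:F. ✗
5: no successors, so ◇p fails. ✗
6: successors {3, 5, 6}; p there: 3:T, 5:F, 6:F. ✓
7: successors {5, 6, 7}; p there: 5:F, 6:F, 7:F. ✗
8: successors {2, 3}; p there: 2:F, 3:T. ✓
Satisfying worlds: {2, 6, 8}.

3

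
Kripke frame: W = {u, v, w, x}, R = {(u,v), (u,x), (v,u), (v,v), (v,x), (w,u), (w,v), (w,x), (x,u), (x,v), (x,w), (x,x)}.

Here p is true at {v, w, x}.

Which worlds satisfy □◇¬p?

{u}

u: successors {v, x}; ◇¬p there: v:T, x:T. ✓
v: successors {u, v, x}; ◇¬p there: u:F, v:T, x:T. ✗
w: successors {u, v, x}; ◇¬p there: u:F, v:T, x:T. ✗
x: successors {u, v, w, x}; ◇¬p there: u:F, v:T, w:T, x:T. ✗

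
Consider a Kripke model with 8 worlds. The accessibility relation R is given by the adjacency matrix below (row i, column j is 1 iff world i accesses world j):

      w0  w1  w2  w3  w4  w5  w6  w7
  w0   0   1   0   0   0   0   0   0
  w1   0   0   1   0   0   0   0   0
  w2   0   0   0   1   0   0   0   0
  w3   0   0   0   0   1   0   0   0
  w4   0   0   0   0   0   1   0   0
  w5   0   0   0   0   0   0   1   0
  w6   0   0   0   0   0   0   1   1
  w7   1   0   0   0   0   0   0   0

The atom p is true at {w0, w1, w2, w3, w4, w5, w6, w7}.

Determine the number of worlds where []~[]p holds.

0

w0: successors {w1}; ~[]p there: w1:F. ✗
w1: successors {w2}; ~[]p there: w2:F. ✗
w2: successors {w3}; ~[]p there: w3:F. ✗
w3: successors {w4}; ~[]p there: w4:F. ✗
w4: successors {w5}; ~[]p there: w5:F. ✗
w5: successors {w6}; ~[]p there: w6:F. ✗
w6: successors {w6, w7}; ~[]p there: w6:F, w7:F. ✗
w7: successors {w0}; ~[]p there: w0:F. ✗
Satisfying worlds: ∅.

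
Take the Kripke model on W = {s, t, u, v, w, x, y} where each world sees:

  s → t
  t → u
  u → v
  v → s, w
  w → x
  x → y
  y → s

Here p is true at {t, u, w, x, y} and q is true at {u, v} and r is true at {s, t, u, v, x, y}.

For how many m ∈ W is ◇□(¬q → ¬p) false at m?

s: successors {t}; □(¬q → ¬p) there: t:T. ✓
t: successors {u}; □(¬q → ¬p) there: u:T. ✓
u: successors {v}; □(¬q → ¬p) there: v:F. ✗
v: successors {s, w}; □(¬q → ¬p) there: s:F, w:F. ✗
w: successors {x}; □(¬q → ¬p) there: x:F. ✗
x: successors {y}; □(¬q → ¬p) there: y:T. ✓
y: successors {s}; □(¬q → ¬p) there: s:F. ✗
Satisfying worlds: {s, t, x}.
So ◇□(¬q → ¬p) fails at the other 4 worlds.

4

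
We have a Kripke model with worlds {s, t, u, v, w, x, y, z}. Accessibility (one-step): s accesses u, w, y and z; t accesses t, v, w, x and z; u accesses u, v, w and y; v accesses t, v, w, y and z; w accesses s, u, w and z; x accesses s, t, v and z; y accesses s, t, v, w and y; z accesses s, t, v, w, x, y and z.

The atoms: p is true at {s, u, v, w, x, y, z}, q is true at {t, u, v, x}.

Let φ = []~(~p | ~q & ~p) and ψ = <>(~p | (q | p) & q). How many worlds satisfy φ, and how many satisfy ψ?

For []~(~p | ~q & ~p):
s: successors {u, w, y, z}; ~(~p | ~q & ~p) there: u:T, w:T, y:T, z:T. ✓
t: successors {t, v, w, x, z}; ~(~p | ~q & ~p) there: t:F, v:T, w:T, x:T, z:T. ✗
u: successors {u, v, w, y}; ~(~p | ~q & ~p) there: u:T, v:T, w:T, y:T. ✓
v: successors {t, v, w, y, z}; ~(~p | ~q & ~p) there: t:F, v:T, w:T, y:T, z:T. ✗
w: successors {s, u, w, z}; ~(~p | ~q & ~p) there: s:T, u:T, w:T, z:T. ✓
x: successors {s, t, v, z}; ~(~p | ~q & ~p) there: s:T, t:F, v:T, z:T. ✗
y: successors {s, t, v, w, y}; ~(~p | ~q & ~p) there: s:T, t:F, v:T, w:T, y:T. ✗
z: successors {s, t, v, w, x, y, z}; ~(~p | ~q & ~p) there: s:T, t:F, v:T, w:T, x:T, y:T, z:T. ✗
— 3 worlds.
For <>(~p | (q | p) & q):
s: successors {u, w, y, z}; ~p | (q | p) & q there: u:T, w:F, y:F, z:F. ✓
t: successors {t, v, w, x, z}; ~p | (q | p) & q there: t:T, v:T, w:F, x:T, z:F. ✓
u: successors {u, v, w, y}; ~p | (q | p) & q there: u:T, v:T, w:F, y:F. ✓
v: successors {t, v, w, y, z}; ~p | (q | p) & q there: t:T, v:T, w:F, y:F, z:F. ✓
w: successors {s, u, w, z}; ~p | (q | p) & q there: s:F, u:T, w:F, z:F. ✓
x: successors {s, t, v, z}; ~p | (q | p) & q there: s:F, t:T, v:T, z:F. ✓
y: successors {s, t, v, w, y}; ~p | (q | p) & q there: s:F, t:T, v:T, w:F, y:F. ✓
z: successors {s, t, v, w, x, y, z}; ~p | (q | p) & q there: s:F, t:T, v:T, w:F, x:T, y:F, z:F. ✓
— 8 worlds.

3 and 8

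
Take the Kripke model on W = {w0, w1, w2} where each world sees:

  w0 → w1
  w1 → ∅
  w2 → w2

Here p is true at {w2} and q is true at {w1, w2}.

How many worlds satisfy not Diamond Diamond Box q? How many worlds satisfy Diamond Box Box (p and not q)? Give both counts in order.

2 and 1

For not Diamond Diamond Box q:
w0: Diamond Diamond Box q is F. ✓
w1: Diamond Diamond Box q is F. ✓
w2: Diamond Diamond Box q is T. ✗
— 2 worlds.
For Diamond Box Box (p and not q):
w0: successors {w1}; Box Box (p and not q) there: w1:T. ✓
w1: no successors, so Diamond Box Box (p and not q) fails. ✗
w2: successors {w2}; Box Box (p and not q) there: w2:F. ✗
— 1 world.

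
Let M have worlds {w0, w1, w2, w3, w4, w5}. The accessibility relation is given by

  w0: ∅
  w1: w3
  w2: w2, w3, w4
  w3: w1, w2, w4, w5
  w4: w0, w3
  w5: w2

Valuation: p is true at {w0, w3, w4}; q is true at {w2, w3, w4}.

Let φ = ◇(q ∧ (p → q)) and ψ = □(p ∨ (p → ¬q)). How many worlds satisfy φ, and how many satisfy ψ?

5 and 6

For ◇(q ∧ (p → q)):
w0: no successors, so ◇(q ∧ (p → q)) fails. ✗
w1: successors {w3}; q ∧ (p → q) there: w3:T. ✓
w2: successors {w2, w3, w4}; q ∧ (p → q) there: w2:T, w3:T, w4:T. ✓
w3: successors {w1, w2, w4, w5}; q ∧ (p → q) there: w1:F, w2:T, w4:T, w5:F. ✓
w4: successors {w0, w3}; q ∧ (p → q) there: w0:F, w3:T. ✓
w5: successors {w2}; q ∧ (p → q) there: w2:T. ✓
— 5 worlds.
For □(p ∨ (p → ¬q)):
w0: no successors, so □(p ∨ (p → ¬q)) holds vacuously. ✓
w1: successors {w3}; p ∨ (p → ¬q) there: w3:T. ✓
w2: successors {w2, w3, w4}; p ∨ (p → ¬q) there: w2:T, w3:T, w4:T. ✓
w3: successors {w1, w2, w4, w5}; p ∨ (p → ¬q) there: w1:T, w2:T, w4:T, w5:T. ✓
w4: successors {w0, w3}; p ∨ (p → ¬q) there: w0:T, w3:T. ✓
w5: successors {w2}; p ∨ (p → ¬q) there: w2:T. ✓
— 6 worlds.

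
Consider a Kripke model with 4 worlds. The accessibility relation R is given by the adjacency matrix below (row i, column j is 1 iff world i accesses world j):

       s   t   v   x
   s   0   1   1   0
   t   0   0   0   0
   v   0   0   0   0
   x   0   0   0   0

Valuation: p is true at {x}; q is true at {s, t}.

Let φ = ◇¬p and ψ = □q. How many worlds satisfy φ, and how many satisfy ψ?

For ◇¬p:
s: successors {t, v}; ¬p there: t:T, v:T. ✓
t: no successors, so ◇¬p fails. ✗
v: no successors, so ◇¬p fails. ✗
x: no successors, so ◇¬p fails. ✗
— 1 world.
For □q:
s: successors {t, v}; q there: t:T, v:F. ✗
t: no successors, so □q holds vacuously. ✓
v: no successors, so □q holds vacuously. ✓
x: no successors, so □q holds vacuously. ✓
— 3 worlds.

1 and 3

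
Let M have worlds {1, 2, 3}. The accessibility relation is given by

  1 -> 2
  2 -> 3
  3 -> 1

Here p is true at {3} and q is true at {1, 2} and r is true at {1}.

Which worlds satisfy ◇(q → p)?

{2}

1: successors {2}; q → p there: 2:F. ✗
2: successors {3}; q → p there: 3:T. ✓
3: successors {1}; q → p there: 1:F. ✗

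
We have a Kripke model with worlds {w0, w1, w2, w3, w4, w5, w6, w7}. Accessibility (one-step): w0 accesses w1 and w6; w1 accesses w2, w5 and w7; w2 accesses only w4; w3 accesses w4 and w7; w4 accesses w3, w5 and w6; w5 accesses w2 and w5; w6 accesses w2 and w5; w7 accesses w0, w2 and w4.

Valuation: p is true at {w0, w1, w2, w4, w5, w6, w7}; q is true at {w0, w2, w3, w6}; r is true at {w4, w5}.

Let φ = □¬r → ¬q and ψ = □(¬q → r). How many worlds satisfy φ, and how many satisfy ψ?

7 and 5

For □¬r → ¬q:
w0: □¬r is T, ¬q is F. ✗
w1: □¬r is F, ¬q is T. ✓
w2: □¬r is F, ¬q is F. ✓
w3: □¬r is F, ¬q is F. ✓
w4: □¬r is F, ¬q is T. ✓
w5: □¬r is F, ¬q is T. ✓
w6: □¬r is F, ¬q is F. ✓
w7: □¬r is F, ¬q is T. ✓
— 7 worlds.
For □(¬q → r):
w0: successors {w1, w6}; ¬q → r there: w1:F, w6:T. ✗
w1: successors {w2, w5, w7}; ¬q → r there: w2:T, w5:T, w7:F. ✗
w2: successors {w4}; ¬q → r there: w4:T. ✓
w3: successors {w4, w7}; ¬q → r there: w4:T, w7:F. ✗
w4: successors {w3, w5, w6}; ¬q → r there: w3:T, w5:T, w6:T. ✓
w5: successors {w2, w5}; ¬q → r there: w2:T, w5:T. ✓
w6: successors {w2, w5}; ¬q → r there: w2:T, w5:T. ✓
w7: successors {w0, w2, w4}; ¬q → r there: w0:T, w2:T, w4:T. ✓
— 5 worlds.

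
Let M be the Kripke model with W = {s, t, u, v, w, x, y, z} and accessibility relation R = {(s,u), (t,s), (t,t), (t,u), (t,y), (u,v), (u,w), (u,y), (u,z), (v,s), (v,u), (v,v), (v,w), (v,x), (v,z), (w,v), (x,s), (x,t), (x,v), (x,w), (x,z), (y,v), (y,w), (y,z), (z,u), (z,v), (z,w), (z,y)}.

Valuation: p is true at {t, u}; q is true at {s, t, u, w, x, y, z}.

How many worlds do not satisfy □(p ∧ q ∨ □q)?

s: successors {u}; p ∧ q ∨ □q there: u:T. ✓
t: successors {s, t, u, y}; p ∧ q ∨ □q there: s:T, t:T, u:T, y:F. ✗
u: successors {v, w, y, z}; p ∧ q ∨ □q there: v:F, w:F, y:F, z:F. ✗
v: successors {s, u, v, w, x, z}; p ∧ q ∨ □q there: s:T, u:T, v:F, w:F, x:F, z:F. ✗
w: successors {v}; p ∧ q ∨ □q there: v:F. ✗
x: successors {s, t, v, w, z}; p ∧ q ∨ □q there: s:T, t:T, v:F, w:F, z:F. ✗
y: successors {v, w, z}; p ∧ q ∨ □q there: v:F, w:F, z:F. ✗
z: successors {u, v, w, y}; p ∧ q ∨ □q there: u:T, v:F, w:F, y:F. ✗
Satisfying worlds: {s}.
So □(p ∧ q ∨ □q) fails at the other 7 worlds.

7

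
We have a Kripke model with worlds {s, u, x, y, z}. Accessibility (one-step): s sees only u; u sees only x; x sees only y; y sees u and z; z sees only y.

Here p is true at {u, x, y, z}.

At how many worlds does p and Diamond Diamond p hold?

4

s: p is F, Diamond Diamond p is T. ✗
u: p is T, Diamond Diamond p is T. ✓
x: p is T, Diamond Diamond p is T. ✓
y: p is T, Diamond Diamond p is T. ✓
z: p is T, Diamond Diamond p is T. ✓
Satisfying worlds: {u, x, y, z}.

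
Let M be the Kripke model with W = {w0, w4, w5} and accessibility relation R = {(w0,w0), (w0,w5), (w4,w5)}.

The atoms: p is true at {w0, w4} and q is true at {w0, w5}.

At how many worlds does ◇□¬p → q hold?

2

w0: ◇□¬p is T, q is T. ✓
w4: ◇□¬p is T, q is F. ✗
w5: ◇□¬p is F, q is T. ✓
Satisfying worlds: {w0, w5}.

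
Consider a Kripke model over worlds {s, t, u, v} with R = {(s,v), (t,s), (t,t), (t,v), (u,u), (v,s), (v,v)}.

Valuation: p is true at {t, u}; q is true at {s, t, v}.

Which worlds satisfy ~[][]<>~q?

{s, t, v}

s: [][]<>~q is F. ✓
t: [][]<>~q is F. ✓
u: [][]<>~q is T. ✗
v: [][]<>~q is F. ✓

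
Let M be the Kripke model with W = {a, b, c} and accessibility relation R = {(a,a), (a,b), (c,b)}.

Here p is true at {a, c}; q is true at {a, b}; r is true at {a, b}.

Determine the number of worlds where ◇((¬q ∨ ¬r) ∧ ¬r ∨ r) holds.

2

a: successors {a, b}; (¬q ∨ ¬r) ∧ ¬r ∨ r there: a:T, b:T. ✓
b: no successors, so ◇((¬q ∨ ¬r) ∧ ¬r ∨ r) fails. ✗
c: successors {b}; (¬q ∨ ¬r) ∧ ¬r ∨ r there: b:T. ✓
Satisfying worlds: {a, c}.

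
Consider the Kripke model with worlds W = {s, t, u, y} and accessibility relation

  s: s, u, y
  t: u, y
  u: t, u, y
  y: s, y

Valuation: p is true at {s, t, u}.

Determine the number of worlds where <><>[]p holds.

s: successors {s, u, y}; <>[]p there: s:F, u:F, y:F. ✗
t: successors {u, y}; <>[]p there: u:F, y:F. ✗
u: successors {t, u, y}; <>[]p there: t:F, u:F, y:F. ✗
y: successors {s, y}; <>[]p there: s:F, y:F. ✗
Satisfying worlds: ∅.

0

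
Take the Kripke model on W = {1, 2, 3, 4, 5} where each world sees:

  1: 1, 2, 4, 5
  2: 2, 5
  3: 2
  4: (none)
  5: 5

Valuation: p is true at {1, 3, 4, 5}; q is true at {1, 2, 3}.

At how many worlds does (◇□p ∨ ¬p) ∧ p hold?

1: ◇□p ∨ ¬p is T, p is T. ✓
2: ◇□p ∨ ¬p is T, p is F. ✗
3: ◇□p ∨ ¬p is F, p is T. ✗
4: ◇□p ∨ ¬p is F, p is T. ✗
5: ◇□p ∨ ¬p is T, p is T. ✓
Satisfying worlds: {1, 5}.

2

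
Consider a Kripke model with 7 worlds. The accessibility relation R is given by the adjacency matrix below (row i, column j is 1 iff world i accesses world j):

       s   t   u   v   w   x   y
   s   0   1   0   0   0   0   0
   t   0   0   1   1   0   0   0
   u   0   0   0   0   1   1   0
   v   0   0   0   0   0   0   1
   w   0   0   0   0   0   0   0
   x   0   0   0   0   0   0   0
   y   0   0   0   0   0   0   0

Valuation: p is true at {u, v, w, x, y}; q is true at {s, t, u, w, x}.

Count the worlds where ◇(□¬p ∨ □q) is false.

4

s: successors {t}; □¬p ∨ □q there: t:F. ✗
t: successors {u, v}; □¬p ∨ □q there: u:T, v:F. ✓
u: successors {w, x}; □¬p ∨ □q there: w:T, x:T. ✓
v: successors {y}; □¬p ∨ □q there: y:T. ✓
w: no successors, so ◇(□¬p ∨ □q) fails. ✗
x: no successors, so ◇(□¬p ∨ □q) fails. ✗
y: no successors, so ◇(□¬p ∨ □q) fails. ✗
Satisfying worlds: {t, u, v}.
So ◇(□¬p ∨ □q) fails at the other 4 worlds.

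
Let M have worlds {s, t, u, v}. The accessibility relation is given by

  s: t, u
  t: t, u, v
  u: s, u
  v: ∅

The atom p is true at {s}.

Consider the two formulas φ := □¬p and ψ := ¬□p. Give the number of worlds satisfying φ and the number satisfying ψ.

For □¬p:
s: successors {t, u}; ¬p there: t:T, u:T. ✓
t: successors {t, u, v}; ¬p there: t:T, u:T, v:T. ✓
u: successors {s, u}; ¬p there: s:F, u:T. ✗
v: no successors, so □¬p holds vacuously. ✓
— 3 worlds.
For ¬□p:
s: □p is F. ✓
t: □p is F. ✓
u: □p is F. ✓
v: □p is T. ✗
— 3 worlds.

3 and 3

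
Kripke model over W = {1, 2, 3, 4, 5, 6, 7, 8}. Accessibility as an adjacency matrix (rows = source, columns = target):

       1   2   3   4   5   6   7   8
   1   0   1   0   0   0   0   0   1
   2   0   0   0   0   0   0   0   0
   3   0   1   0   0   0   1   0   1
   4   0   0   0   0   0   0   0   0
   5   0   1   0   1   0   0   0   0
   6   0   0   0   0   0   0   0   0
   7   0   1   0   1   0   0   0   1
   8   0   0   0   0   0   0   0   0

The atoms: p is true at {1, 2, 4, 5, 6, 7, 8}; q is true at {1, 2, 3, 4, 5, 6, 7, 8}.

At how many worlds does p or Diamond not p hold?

1: p is T, Diamond not p is F. ✓
2: p is T, Diamond not p is F. ✓
3: p is F, Diamond not p is F. ✗
4: p is T, Diamond not p is F. ✓
5: p is T, Diamond not p is F. ✓
6: p is T, Diamond not p is F. ✓
7: p is T, Diamond not p is F. ✓
8: p is T, Diamond not p is F. ✓
Satisfying worlds: {1, 2, 4, 5, 6, 7, 8}.

7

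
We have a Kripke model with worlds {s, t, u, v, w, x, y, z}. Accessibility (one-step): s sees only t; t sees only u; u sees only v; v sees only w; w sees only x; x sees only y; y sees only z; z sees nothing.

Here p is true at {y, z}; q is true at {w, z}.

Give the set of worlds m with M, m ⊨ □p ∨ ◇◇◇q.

{t, w, x, y, z}

s: □p is F, ◇◇◇q is F. ✗
t: □p is F, ◇◇◇q is T. ✓
u: □p is F, ◇◇◇q is F. ✗
v: □p is F, ◇◇◇q is F. ✗
w: □p is F, ◇◇◇q is T. ✓
x: □p is T, ◇◇◇q is F. ✓
y: □p is T, ◇◇◇q is F. ✓
z: □p is T, ◇◇◇q is F. ✓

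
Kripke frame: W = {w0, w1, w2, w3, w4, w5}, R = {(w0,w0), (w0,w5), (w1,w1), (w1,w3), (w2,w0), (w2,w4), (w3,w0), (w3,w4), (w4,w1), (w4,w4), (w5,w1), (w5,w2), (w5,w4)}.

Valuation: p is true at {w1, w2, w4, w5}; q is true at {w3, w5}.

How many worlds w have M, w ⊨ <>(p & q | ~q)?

w0: successors {w0, w5}; p & q | ~q there: w0:T, w5:T. ✓
w1: successors {w1, w3}; p & q | ~q there: w1:T, w3:F. ✓
w2: successors {w0, w4}; p & q | ~q there: w0:T, w4:T. ✓
w3: successors {w0, w4}; p & q | ~q there: w0:T, w4:T. ✓
w4: successors {w1, w4}; p & q | ~q there: w1:T, w4:T. ✓
w5: successors {w1, w2, w4}; p & q | ~q there: w1:T, w2:T, w4:T. ✓
Satisfying worlds: {w0, w1, w2, w3, w4, w5}.

6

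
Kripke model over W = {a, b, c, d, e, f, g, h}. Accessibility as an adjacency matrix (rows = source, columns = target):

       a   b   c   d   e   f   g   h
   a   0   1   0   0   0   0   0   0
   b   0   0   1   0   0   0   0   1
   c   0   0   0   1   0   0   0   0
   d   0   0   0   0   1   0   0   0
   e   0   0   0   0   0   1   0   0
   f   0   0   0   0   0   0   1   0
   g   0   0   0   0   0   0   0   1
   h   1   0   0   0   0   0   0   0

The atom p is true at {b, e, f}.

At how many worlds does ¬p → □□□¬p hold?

6

a: ¬p is T, □□□¬p is T. ✓
b: ¬p is F, □□□¬p is F. ✓
c: ¬p is T, □□□¬p is F. ✗
d: ¬p is T, □□□¬p is T. ✓
e: ¬p is F, □□□¬p is T. ✓
f: ¬p is F, □□□¬p is T. ✓
g: ¬p is T, □□□¬p is F. ✗
h: ¬p is T, □□□¬p is T. ✓
Satisfying worlds: {a, b, d, e, f, h}.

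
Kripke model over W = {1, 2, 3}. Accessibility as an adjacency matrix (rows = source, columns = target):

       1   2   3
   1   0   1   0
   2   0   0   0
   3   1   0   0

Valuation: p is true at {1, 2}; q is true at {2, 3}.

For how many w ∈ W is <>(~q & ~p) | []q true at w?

1: <>(~q & ~p) is F, []q is T. ✓
2: <>(~q & ~p) is F, []q is T. ✓
3: <>(~q & ~p) is F, []q is F. ✗
Satisfying worlds: {1, 2}.

2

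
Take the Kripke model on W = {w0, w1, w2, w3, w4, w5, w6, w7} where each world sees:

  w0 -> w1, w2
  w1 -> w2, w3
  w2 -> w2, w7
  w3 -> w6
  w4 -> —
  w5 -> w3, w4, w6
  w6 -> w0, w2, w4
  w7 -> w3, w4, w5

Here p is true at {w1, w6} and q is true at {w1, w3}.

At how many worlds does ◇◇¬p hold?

w0: successors {w1, w2}; ◇¬p there: w1:T, w2:T. ✓
w1: successors {w2, w3}; ◇¬p there: w2:T, w3:F. ✓
w2: successors {w2, w7}; ◇¬p there: w2:T, w7:T. ✓
w3: successors {w6}; ◇¬p there: w6:T. ✓
w4: no successors, so ◇◇¬p fails. ✗
w5: successors {w3, w4, w6}; ◇¬p there: w3:F, w4:F, w6:T. ✓
w6: successors {w0, w2, w4}; ◇¬p there: w0:T, w2:T, w4:F. ✓
w7: successors {w3, w4, w5}; ◇¬p there: w3:F, w4:F, w5:T. ✓
Satisfying worlds: {w0, w1, w2, w3, w5, w6, w7}.

7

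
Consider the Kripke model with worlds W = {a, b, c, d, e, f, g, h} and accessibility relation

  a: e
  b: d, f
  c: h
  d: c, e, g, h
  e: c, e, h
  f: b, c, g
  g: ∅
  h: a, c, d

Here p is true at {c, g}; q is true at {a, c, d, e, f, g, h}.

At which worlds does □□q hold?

a: successors {e}; □q there: e:T. ✓
b: successors {d, f}; □q there: d:T, f:F. ✗
c: successors {h}; □q there: h:T. ✓
d: successors {c, e, g, h}; □q there: c:T, e:T, g:T, h:T. ✓
e: successors {c, e, h}; □q there: c:T, e:T, h:T. ✓
f: successors {b, c, g}; □q there: b:T, c:T, g:T. ✓
g: no successors, so □□q holds vacuously. ✓
h: successors {a, c, d}; □q there: a:T, c:T, d:T. ✓

{a, c, d, e, f, g, h}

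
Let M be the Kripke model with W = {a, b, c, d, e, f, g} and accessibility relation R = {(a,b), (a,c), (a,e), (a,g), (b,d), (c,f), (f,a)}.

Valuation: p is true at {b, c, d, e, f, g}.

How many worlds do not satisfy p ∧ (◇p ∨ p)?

a: p is F, ◇p ∨ p is T. ✗
b: p is T, ◇p ∨ p is T. ✓
c: p is T, ◇p ∨ p is T. ✓
d: p is T, ◇p ∨ p is T. ✓
e: p is T, ◇p ∨ p is T. ✓
f: p is T, ◇p ∨ p is T. ✓
g: p is T, ◇p ∨ p is T. ✓
Satisfying worlds: {b, c, d, e, f, g}.
So p ∧ (◇p ∨ p) fails at the other 1 world.

1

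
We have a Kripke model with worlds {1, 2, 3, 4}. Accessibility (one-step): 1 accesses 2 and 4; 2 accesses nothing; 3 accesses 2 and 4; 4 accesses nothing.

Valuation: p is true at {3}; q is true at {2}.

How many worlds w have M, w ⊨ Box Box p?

4

1: successors {2, 4}; Box p there: 2:T, 4:T. ✓
2: no successors, so Box Box p holds vacuously. ✓
3: successors {2, 4}; Box p there: 2:T, 4:T. ✓
4: no successors, so Box Box p holds vacuously. ✓
Satisfying worlds: {1, 2, 3, 4}.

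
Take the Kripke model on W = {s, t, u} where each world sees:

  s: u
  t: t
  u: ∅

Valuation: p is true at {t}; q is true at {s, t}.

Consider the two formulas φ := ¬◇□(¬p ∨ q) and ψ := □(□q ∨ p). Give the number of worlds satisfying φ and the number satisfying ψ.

1 and 3

For ¬◇□(¬p ∨ q):
s: ◇□(¬p ∨ q) is T. ✗
t: ◇□(¬p ∨ q) is T. ✗
u: ◇□(¬p ∨ q) is F. ✓
— 1 world.
For □(□q ∨ p):
s: successors {u}; □q ∨ p there: u:T. ✓
t: successors {t}; □q ∨ p there: t:T. ✓
u: no successors, so □(□q ∨ p) holds vacuously. ✓
— 3 worlds.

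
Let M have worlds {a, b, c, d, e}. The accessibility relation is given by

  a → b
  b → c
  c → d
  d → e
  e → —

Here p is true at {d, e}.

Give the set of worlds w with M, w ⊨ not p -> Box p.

a: not p is T, Box p is F. ✗
b: not p is T, Box p is F. ✗
c: not p is T, Box p is T. ✓
d: not p is F, Box p is T. ✓
e: not p is F, Box p is T. ✓

{c, d, e}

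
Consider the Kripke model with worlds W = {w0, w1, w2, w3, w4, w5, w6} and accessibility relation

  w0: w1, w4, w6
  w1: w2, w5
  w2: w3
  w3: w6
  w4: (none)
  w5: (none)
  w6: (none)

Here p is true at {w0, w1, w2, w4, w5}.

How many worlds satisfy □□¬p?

w0: successors {w1, w4, w6}; □¬p there: w1:F, w4:T, w6:T. ✗
w1: successors {w2, w5}; □¬p there: w2:T, w5:T. ✓
w2: successors {w3}; □¬p there: w3:T. ✓
w3: successors {w6}; □¬p there: w6:T. ✓
w4: no successors, so □□¬p holds vacuously. ✓
w5: no successors, so □□¬p holds vacuously. ✓
w6: no successors, so □□¬p holds vacuously. ✓
Satisfying worlds: {w1, w2, w3, w4, w5, w6}.

6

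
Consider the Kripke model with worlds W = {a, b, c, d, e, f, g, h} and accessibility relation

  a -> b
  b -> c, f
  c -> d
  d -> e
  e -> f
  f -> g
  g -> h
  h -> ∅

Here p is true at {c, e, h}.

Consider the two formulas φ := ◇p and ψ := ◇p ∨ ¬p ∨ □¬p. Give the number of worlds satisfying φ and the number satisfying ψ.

For ◇p:
a: successors {b}; p there: b:F. ✗
b: successors {c, f}; p there: c:T, f:F. ✓
c: successors {d}; p there: d:F. ✗
d: successors {e}; p there: e:T. ✓
e: successors {f}; p there: f:F. ✗
f: successors {g}; p there: g:F. ✗
g: successors {h}; p there: h:T. ✓
h: no successors, so ◇p fails. ✗
— 3 worlds.
For ◇p ∨ ¬p ∨ □¬p:
a: ◇p is F, ¬p ∨ □¬p is T. ✓
b: ◇p is T, ¬p ∨ □¬p is T. ✓
c: ◇p is F, ¬p ∨ □¬p is T. ✓
d: ◇p is T, ¬p ∨ □¬p is T. ✓
e: ◇p is F, ¬p ∨ □¬p is T. ✓
f: ◇p is F, ¬p ∨ □¬p is T. ✓
g: ◇p is T, ¬p ∨ □¬p is T. ✓
h: ◇p is F, ¬p ∨ □¬p is T. ✓
— 8 worlds.

3 and 8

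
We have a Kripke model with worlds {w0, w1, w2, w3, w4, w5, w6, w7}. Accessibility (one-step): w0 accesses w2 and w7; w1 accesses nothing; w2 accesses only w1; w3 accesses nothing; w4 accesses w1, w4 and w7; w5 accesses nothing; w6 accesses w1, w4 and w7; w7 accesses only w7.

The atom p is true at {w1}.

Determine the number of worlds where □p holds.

4

w0: successors {w2, w7}; p there: w2:F, w7:F. ✗
w1: no successors, so □p holds vacuously. ✓
w2: successors {w1}; p there: w1:T. ✓
w3: no successors, so □p holds vacuously. ✓
w4: successors {w1, w4, w7}; p there: w1:T, w4:F, w7:F. ✗
w5: no successors, so □p holds vacuously. ✓
w6: successors {w1, w4, w7}; p there: w1:T, w4:F, w7:F. ✗
w7: successors {w7}; p there: w7:F. ✗
Satisfying worlds: {w1, w2, w3, w5}.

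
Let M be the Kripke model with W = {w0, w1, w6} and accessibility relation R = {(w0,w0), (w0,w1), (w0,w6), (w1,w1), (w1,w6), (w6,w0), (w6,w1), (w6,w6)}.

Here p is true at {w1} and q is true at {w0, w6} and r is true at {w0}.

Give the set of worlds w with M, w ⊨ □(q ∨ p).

w0: successors {w0, w1, w6}; q ∨ p there: w0:T, w1:T, w6:T. ✓
w1: successors {w1, w6}; q ∨ p there: w1:T, w6:T. ✓
w6: successors {w0, w1, w6}; q ∨ p there: w0:T, w1:T, w6:T. ✓

{w0, w1, w6}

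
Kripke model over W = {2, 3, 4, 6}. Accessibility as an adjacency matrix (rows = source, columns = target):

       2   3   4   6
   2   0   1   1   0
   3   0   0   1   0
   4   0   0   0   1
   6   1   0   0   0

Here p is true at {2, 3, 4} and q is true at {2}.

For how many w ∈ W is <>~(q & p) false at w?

2: successors {3, 4}; ~(q & p) there: 3:T, 4:T. ✓
3: successors {4}; ~(q & p) there: 4:T. ✓
4: successors {6}; ~(q & p) there: 6:T. ✓
6: successors {2}; ~(q & p) there: 2:F. ✗
Satisfying worlds: {2, 3, 4}.
So <>~(q & p) fails at the other 1 world.

1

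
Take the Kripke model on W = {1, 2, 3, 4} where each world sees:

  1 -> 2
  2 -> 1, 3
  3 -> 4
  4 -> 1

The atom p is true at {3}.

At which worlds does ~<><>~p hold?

∅

1: <><>~p is T. ✗
2: <><>~p is T. ✗
3: <><>~p is T. ✗
4: <><>~p is T. ✗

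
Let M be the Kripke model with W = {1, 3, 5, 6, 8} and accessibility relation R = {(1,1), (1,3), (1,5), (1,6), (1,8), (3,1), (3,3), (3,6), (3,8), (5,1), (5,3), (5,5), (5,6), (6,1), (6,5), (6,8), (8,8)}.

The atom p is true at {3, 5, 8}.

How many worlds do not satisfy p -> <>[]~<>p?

3

1: p is F, <>[]~<>p is F. ✓
3: p is T, <>[]~<>p is F. ✗
5: p is T, <>[]~<>p is F. ✗
6: p is F, <>[]~<>p is F. ✓
8: p is T, <>[]~<>p is F. ✗
Satisfying worlds: {1, 6}.
So p -> <>[]~<>p fails at the other 3 worlds.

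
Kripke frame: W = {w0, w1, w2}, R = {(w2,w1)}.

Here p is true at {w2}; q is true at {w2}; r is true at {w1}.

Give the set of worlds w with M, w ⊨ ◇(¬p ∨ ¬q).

w0: no successors, so ◇(¬p ∨ ¬q) fails. ✗
w1: no successors, so ◇(¬p ∨ ¬q) fails. ✗
w2: successors {w1}; ¬p ∨ ¬q there: w1:T. ✓

{w2}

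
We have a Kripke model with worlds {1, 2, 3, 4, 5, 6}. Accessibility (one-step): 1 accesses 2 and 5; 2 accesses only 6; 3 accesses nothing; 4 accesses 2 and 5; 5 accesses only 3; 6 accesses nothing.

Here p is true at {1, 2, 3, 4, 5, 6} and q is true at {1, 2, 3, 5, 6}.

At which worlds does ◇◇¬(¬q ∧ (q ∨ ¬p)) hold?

1: successors {2, 5}; ◇¬(¬q ∧ (q ∨ ¬p)) there: 2:T, 5:T. ✓
2: successors {6}; ◇¬(¬q ∧ (q ∨ ¬p)) there: 6:F. ✗
3: no successors, so ◇◇¬(¬q ∧ (q ∨ ¬p)) fails. ✗
4: successors {2, 5}; ◇¬(¬q ∧ (q ∨ ¬p)) there: 2:T, 5:T. ✓
5: successors {3}; ◇¬(¬q ∧ (q ∨ ¬p)) there: 3:F. ✗
6: no successors, so ◇◇¬(¬q ∧ (q ∨ ¬p)) fails. ✗

{1, 4}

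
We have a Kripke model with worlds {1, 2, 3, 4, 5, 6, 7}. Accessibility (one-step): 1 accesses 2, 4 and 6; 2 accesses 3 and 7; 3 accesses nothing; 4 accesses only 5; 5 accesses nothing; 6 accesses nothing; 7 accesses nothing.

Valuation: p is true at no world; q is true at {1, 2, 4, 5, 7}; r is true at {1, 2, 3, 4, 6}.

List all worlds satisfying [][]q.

1: successors {2, 4, 6}; []q there: 2:F, 4:T, 6:T. ✗
2: successors {3, 7}; []q there: 3:T, 7:T. ✓
3: no successors, so [][]q holds vacuously. ✓
4: successors {5}; []q there: 5:T. ✓
5: no successors, so [][]q holds vacuously. ✓
6: no successors, so [][]q holds vacuously. ✓
7: no successors, so [][]q holds vacuously. ✓

{2, 3, 4, 5, 6, 7}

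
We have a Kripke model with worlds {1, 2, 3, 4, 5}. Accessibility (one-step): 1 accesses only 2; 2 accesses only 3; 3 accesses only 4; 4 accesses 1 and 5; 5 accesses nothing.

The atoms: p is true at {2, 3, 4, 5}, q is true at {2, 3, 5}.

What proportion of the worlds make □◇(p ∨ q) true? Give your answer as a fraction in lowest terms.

4/5

1: successors {2}; ◇(p ∨ q) there: 2:T. ✓
2: successors {3}; ◇(p ∨ q) there: 3:T. ✓
3: successors {4}; ◇(p ∨ q) there: 4:T. ✓
4: successors {1, 5}; ◇(p ∨ q) there: 1:T, 5:F. ✗
5: no successors, so □◇(p ∨ q) holds vacuously. ✓
That's 4 of 5 worlds, so 4/5.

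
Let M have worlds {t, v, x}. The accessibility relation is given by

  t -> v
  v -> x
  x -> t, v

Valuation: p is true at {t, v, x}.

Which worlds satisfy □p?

{t, v, x}

t: successors {v}; p there: v:T. ✓
v: successors {x}; p there: x:T. ✓
x: successors {t, v}; p there: t:T, v:T. ✓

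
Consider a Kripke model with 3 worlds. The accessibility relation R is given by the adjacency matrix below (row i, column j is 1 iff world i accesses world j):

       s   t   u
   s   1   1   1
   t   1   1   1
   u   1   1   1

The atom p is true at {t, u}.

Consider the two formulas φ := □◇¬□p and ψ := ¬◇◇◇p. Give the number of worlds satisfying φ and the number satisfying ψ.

For □◇¬□p:
s: successors {s, t, u}; ◇¬□p there: s:T, t:T, u:T. ✓
t: successors {s, t, u}; ◇¬□p there: s:T, t:T, u:T. ✓
u: successors {s, t, u}; ◇¬□p there: s:T, t:T, u:T. ✓
— 3 worlds.
For ¬◇◇◇p:
s: ◇◇◇p is T. ✗
t: ◇◇◇p is T. ✗
u: ◇◇◇p is T. ✗
— 0 worlds.

3 and 0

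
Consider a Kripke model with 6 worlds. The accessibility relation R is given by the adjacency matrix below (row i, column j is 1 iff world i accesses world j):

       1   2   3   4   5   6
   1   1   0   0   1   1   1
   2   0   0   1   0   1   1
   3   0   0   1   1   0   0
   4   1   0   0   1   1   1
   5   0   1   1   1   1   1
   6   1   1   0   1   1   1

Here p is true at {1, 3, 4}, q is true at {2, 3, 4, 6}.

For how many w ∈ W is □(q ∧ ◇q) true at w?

1: successors {1, 4, 5, 6}; q ∧ ◇q there: 1:F, 4:T, 5:F, 6:T. ✗
2: successors {3, 5, 6}; q ∧ ◇q there: 3:T, 5:F, 6:T. ✗
3: successors {3, 4}; q ∧ ◇q there: 3:T, 4:T. ✓
4: successors {1, 4, 5, 6}; q ∧ ◇q there: 1:F, 4:T, 5:F, 6:T. ✗
5: successors {2, 3, 4, 5, 6}; q ∧ ◇q there: 2:T, 3:T, 4:T, 5:F, 6:T. ✗
6: successors {1, 2, 4, 5, 6}; q ∧ ◇q there: 1:F, 2:T, 4:T, 5:F, 6:T. ✗
Satisfying worlds: {3}.

1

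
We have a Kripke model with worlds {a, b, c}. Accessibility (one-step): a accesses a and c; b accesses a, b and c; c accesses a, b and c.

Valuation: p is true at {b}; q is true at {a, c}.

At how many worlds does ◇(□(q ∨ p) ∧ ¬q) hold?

a: successors {a, c}; □(q ∨ p) ∧ ¬q there: a:F, c:F. ✗
b: successors {a, b, c}; □(q ∨ p) ∧ ¬q there: a:F, b:T, c:F. ✓
c: successors {a, b, c}; □(q ∨ p) ∧ ¬q there: a:F, b:T, c:F. ✓
Satisfying worlds: {b, c}.

2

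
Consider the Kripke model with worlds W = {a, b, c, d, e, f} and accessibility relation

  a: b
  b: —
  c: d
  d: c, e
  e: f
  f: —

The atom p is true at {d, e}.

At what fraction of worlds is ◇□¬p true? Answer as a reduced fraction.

1/2

a: successors {b}; □¬p there: b:T. ✓
b: no successors, so ◇□¬p fails. ✗
c: successors {d}; □¬p there: d:F. ✗
d: successors {c, e}; □¬p there: c:F, e:T. ✓
e: successors {f}; □¬p there: f:T. ✓
f: no successors, so ◇□¬p fails. ✗
That's 3 of 6 worlds, so 3/6 = 1/2.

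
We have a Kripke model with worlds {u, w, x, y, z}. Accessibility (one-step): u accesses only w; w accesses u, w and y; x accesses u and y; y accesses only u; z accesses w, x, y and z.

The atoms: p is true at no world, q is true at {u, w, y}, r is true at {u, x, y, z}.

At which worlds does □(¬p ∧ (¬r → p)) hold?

u: successors {w}; ¬p ∧ (¬r → p) there: w:F. ✗
w: successors {u, w, y}; ¬p ∧ (¬r → p) there: u:T, w:F, y:T. ✗
x: successors {u, y}; ¬p ∧ (¬r → p) there: u:T, y:T. ✓
y: successors {u}; ¬p ∧ (¬r → p) there: u:T. ✓
z: successors {w, x, y, z}; ¬p ∧ (¬r → p) there: w:F, x:T, y:T, z:T. ✗

{x, y}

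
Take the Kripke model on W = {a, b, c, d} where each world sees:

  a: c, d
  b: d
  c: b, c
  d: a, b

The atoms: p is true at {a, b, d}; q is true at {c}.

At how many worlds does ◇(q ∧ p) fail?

a: successors {c, d}; q ∧ p there: c:F, d:F. ✗
b: successors {d}; q ∧ p there: d:F. ✗
c: successors {b, c}; q ∧ p there: b:F, c:F. ✗
d: successors {a, b}; q ∧ p there: a:F, b:F. ✗
Satisfying worlds: ∅.
So ◇(q ∧ p) fails at the other 4 worlds.

4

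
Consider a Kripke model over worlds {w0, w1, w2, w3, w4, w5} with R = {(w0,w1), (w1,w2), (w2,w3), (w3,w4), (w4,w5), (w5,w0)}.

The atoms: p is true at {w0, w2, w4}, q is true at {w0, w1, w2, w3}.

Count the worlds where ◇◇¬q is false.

w0: successors {w1}; ◇¬q there: w1:F. ✗
w1: successors {w2}; ◇¬q there: w2:F. ✗
w2: successors {w3}; ◇¬q there: w3:T. ✓
w3: successors {w4}; ◇¬q there: w4:T. ✓
w4: successors {w5}; ◇¬q there: w5:F. ✗
w5: successors {w0}; ◇¬q there: w0:F. ✗
Satisfying worlds: {w2, w3}.
So ◇◇¬q fails at the other 4 worlds.

4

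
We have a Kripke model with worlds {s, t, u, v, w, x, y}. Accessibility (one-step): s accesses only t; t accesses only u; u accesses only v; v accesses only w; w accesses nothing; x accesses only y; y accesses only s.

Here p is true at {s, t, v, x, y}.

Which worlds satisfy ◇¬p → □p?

{s, u, w, x, y}

s: ◇¬p is F, □p is T. ✓
t: ◇¬p is T, □p is F. ✗
u: ◇¬p is F, □p is T. ✓
v: ◇¬p is T, □p is F. ✗
w: ◇¬p is F, □p is T. ✓
x: ◇¬p is F, □p is T. ✓
y: ◇¬p is F, □p is T. ✓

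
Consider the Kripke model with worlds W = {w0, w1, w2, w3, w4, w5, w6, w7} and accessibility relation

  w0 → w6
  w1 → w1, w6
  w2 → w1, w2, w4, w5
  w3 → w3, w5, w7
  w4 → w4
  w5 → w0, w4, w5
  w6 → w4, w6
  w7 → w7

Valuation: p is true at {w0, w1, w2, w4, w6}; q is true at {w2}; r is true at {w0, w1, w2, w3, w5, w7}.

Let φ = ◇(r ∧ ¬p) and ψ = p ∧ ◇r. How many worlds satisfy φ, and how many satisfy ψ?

4 and 2

For ◇(r ∧ ¬p):
w0: successors {w6}; r ∧ ¬p there: w6:F. ✗
w1: successors {w1, w6}; r ∧ ¬p there: w1:F, w6:F. ✗
w2: successors {w1, w2, w4, w5}; r ∧ ¬p there: w1:F, w2:F, w4:F, w5:T. ✓
w3: successors {w3, w5, w7}; r ∧ ¬p there: w3:T, w5:T, w7:T. ✓
w4: successors {w4}; r ∧ ¬p there: w4:F. ✗
w5: successors {w0, w4, w5}; r ∧ ¬p there: w0:F, w4:F, w5:T. ✓
w6: successors {w4, w6}; r ∧ ¬p there: w4:F, w6:F. ✗
w7: successors {w7}; r ∧ ¬p there: w7:T. ✓
— 4 worlds.
For p ∧ ◇r:
w0: p is T, ◇r is F. ✗
w1: p is T, ◇r is T. ✓
w2: p is T, ◇r is T. ✓
w3: p is F, ◇r is T. ✗
w4: p is T, ◇r is F. ✗
w5: p is F, ◇r is T. ✗
w6: p is T, ◇r is F. ✗
w7: p is F, ◇r is T. ✗
— 2 worlds.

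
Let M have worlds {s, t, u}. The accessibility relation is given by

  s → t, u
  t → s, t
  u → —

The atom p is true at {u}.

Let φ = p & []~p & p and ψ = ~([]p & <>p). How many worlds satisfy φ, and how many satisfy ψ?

For p & []~p & p:
s: p is F, []~p & p is F. ✗
t: p is F, []~p & p is F. ✗
u: p is T, []~p & p is T. ✓
— 1 world.
For ~([]p & <>p):
s: []p & <>p is F. ✓
t: []p & <>p is F. ✓
u: []p & <>p is F. ✓
— 3 worlds.

1 and 3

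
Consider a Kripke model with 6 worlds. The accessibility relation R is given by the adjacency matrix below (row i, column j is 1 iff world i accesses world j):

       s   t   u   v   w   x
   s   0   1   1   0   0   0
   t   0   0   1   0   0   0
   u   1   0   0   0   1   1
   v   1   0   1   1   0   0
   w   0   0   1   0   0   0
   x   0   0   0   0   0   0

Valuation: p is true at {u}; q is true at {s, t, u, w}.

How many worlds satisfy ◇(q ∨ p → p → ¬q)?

s: successors {t, u}; q ∨ p → p → ¬q there: t:T, u:F. ✓
t: successors {u}; q ∨ p → p → ¬q there: u:F. ✗
u: successors {s, w, x}; q ∨ p → p → ¬q there: s:T, w:T, x:T. ✓
v: successors {s, u, v}; q ∨ p → p → ¬q there: s:T, u:F, v:T. ✓
w: successors {u}; q ∨ p → p → ¬q there: u:F. ✗
x: no successors, so ◇(q ∨ p → p → ¬q) fails. ✗
Satisfying worlds: {s, u, v}.

3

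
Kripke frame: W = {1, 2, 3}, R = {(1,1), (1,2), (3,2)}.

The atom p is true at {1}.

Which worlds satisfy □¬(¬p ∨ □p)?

1: successors {1, 2}; ¬(¬p ∨ □p) there: 1:T, 2:F. ✗
2: no successors, so □¬(¬p ∨ □p) holds vacuously. ✓
3: successors {2}; ¬(¬p ∨ □p) there: 2:F. ✗

{2}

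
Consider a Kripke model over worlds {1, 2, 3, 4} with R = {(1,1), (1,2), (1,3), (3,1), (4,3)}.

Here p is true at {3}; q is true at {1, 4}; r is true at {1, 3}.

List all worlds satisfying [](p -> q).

1: successors {1, 2, 3}; p -> q there: 1:T, 2:T, 3:F. ✗
2: no successors, so [](p -> q) holds vacuously. ✓
3: successors {1}; p -> q there: 1:T. ✓
4: successors {3}; p -> q there: 3:F. ✗

{2, 3}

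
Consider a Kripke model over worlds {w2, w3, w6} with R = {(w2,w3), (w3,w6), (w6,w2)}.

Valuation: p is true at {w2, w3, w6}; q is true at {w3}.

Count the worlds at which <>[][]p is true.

w2: successors {w3}; [][]p there: w3:T. ✓
w3: successors {w6}; [][]p there: w6:T. ✓
w6: successors {w2}; [][]p there: w2:T. ✓
Satisfying worlds: {w2, w3, w6}.

3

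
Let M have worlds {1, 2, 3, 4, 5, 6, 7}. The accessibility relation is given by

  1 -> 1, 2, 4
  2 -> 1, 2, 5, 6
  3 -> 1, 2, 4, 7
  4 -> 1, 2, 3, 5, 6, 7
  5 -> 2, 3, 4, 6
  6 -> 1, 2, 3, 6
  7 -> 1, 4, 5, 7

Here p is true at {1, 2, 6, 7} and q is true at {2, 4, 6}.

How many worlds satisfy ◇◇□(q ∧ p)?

1: successors {1, 2, 4}; ◇□(q ∧ p) there: 1:F, 2:F, 4:F. ✗
2: successors {1, 2, 5, 6}; ◇□(q ∧ p) there: 1:F, 2:F, 5:F, 6:F. ✗
3: successors {1, 2, 4, 7}; ◇□(q ∧ p) there: 1:F, 2:F, 4:F, 7:F. ✗
4: successors {1, 2, 3, 5, 6, 7}; ◇□(q ∧ p) there: 1:F, 2:F, 3:F, 5:F, 6:F, 7:F. ✗
5: successors {2, 3, 4, 6}; ◇□(q ∧ p) there: 2:F, 3:F, 4:F, 6:F. ✗
6: successors {1, 2, 3, 6}; ◇□(q ∧ p) there: 1:F, 2:F, 3:F, 6:F. ✗
7: successors {1, 4, 5, 7}; ◇□(q ∧ p) there: 1:F, 4:F, 5:F, 7:F. ✗
Satisfying worlds: ∅.

0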